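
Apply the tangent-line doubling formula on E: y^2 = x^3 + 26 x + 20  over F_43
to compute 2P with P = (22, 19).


Doubling: s = (3 x1^2 + a) / (2 y1)
s = (3*22^2 + 26) / (2*19) mod 43 = 14
x3 = s^2 - 2 x1 mod 43 = 14^2 - 2*22 = 23
y3 = s (x1 - x3) - y1 mod 43 = 14 * (22 - 23) - 19 = 10

2P = (23, 10)


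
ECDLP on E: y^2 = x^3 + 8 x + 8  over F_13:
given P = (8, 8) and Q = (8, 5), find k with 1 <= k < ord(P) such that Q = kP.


Enumerate multiples of P until we hit Q = (8, 5):
  1P = (8, 8)
  2P = (7, 11)
  3P = (7, 2)
  4P = (8, 5)
Match found at i = 4.

k = 4


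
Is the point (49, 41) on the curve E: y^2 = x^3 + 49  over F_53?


Check whether y^2 = x^3 + 0 x + 49 (mod 53) for (x, y) = (49, 41).
LHS: y^2 = 41^2 mod 53 = 38
RHS: x^3 + 0 x + 49 = 49^3 + 0*49 + 49 mod 53 = 38
LHS = RHS

Yes, on the curve


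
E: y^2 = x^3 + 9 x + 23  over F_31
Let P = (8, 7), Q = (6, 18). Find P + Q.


P != Q, so use the chord formula.
s = (y2 - y1) / (x2 - x1) = (11) / (29) mod 31 = 10
x3 = s^2 - x1 - x2 mod 31 = 10^2 - 8 - 6 = 24
y3 = s (x1 - x3) - y1 mod 31 = 10 * (8 - 24) - 7 = 19

P + Q = (24, 19)


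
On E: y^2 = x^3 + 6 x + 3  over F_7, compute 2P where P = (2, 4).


k = 2 = 10_2 (binary, LSB first: 01)
Double-and-add from P = (2, 4):
  bit 0 = 0: acc unchanged = O
  bit 1 = 1: acc = O + (5, 5) = (5, 5)

2P = (5, 5)


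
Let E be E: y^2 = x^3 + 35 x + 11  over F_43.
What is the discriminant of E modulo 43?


4 a^3 + 27 b^2 = 4*35^3 + 27*11^2 = 171500 + 3267 = 174767
Delta = -16 * (174767) = -2796272
Delta mod 43 = 18

Delta = 18 (mod 43)


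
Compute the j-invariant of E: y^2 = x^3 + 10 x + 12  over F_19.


Delta = -16(4 a^3 + 27 b^2) mod 19 = 9
-1728 * (4 a)^3 = -1728 * (4*10)^3 mod 19 = 8
j = 8 * 9^(-1) mod 19 = 3

j = 3 (mod 19)


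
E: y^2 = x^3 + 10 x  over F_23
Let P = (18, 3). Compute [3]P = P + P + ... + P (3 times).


k = 3 = 11_2 (binary, LSB first: 11)
Double-and-add from P = (18, 3):
  bit 0 = 1: acc = O + (18, 3) = (18, 3)
  bit 1 = 1: acc = (18, 3) + (12, 13) = (6, 0)

3P = (6, 0)


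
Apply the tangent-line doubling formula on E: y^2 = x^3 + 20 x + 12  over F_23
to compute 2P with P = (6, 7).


Doubling: s = (3 x1^2 + a) / (2 y1)
s = (3*6^2 + 20) / (2*7) mod 23 = 19
x3 = s^2 - 2 x1 mod 23 = 19^2 - 2*6 = 4
y3 = s (x1 - x3) - y1 mod 23 = 19 * (6 - 4) - 7 = 8

2P = (4, 8)


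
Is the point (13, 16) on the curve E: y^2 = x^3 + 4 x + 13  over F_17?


Check whether y^2 = x^3 + 4 x + 13 (mod 17) for (x, y) = (13, 16).
LHS: y^2 = 16^2 mod 17 = 1
RHS: x^3 + 4 x + 13 = 13^3 + 4*13 + 13 mod 17 = 1
LHS = RHS

Yes, on the curve


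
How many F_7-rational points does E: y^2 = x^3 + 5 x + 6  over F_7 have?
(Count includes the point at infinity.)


For each x in F_7, count y with y^2 = x^3 + 5 x + 6 mod 7:
  x = 5: RHS = 2, y in [3, 4]  -> 2 point(s)
  x = 6: RHS = 0, y in [0]  -> 1 point(s)
Affine points: 3. Add the point at infinity: total = 4.

#E(F_7) = 4


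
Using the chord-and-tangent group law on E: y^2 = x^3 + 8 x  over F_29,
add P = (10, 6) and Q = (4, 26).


P != Q, so use the chord formula.
s = (y2 - y1) / (x2 - x1) = (20) / (23) mod 29 = 16
x3 = s^2 - x1 - x2 mod 29 = 16^2 - 10 - 4 = 10
y3 = s (x1 - x3) - y1 mod 29 = 16 * (10 - 10) - 6 = 23

P + Q = (10, 23)


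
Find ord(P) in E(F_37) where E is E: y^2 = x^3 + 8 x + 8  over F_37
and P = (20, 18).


Compute successive multiples of P until we hit O:
  1P = (20, 18)
  2P = (18, 8)
  3P = (24, 36)
  4P = (4, 17)
  5P = (25, 21)
  6P = (19, 27)
  7P = (5, 32)
  8P = (28, 24)
  ... (continuing to 40P)
  40P = O

ord(P) = 40


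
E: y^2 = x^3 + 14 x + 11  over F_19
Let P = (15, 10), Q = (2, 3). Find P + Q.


P != Q, so use the chord formula.
s = (y2 - y1) / (x2 - x1) = (12) / (6) mod 19 = 2
x3 = s^2 - x1 - x2 mod 19 = 2^2 - 15 - 2 = 6
y3 = s (x1 - x3) - y1 mod 19 = 2 * (15 - 6) - 10 = 8

P + Q = (6, 8)


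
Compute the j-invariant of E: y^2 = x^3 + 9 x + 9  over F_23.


Delta = -16(4 a^3 + 27 b^2) mod 23 = 2
-1728 * (4 a)^3 = -1728 * (4*9)^3 mod 23 = 10
j = 10 * 2^(-1) mod 23 = 5

j = 5 (mod 23)


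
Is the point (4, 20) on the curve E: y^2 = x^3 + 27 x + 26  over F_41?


Check whether y^2 = x^3 + 27 x + 26 (mod 41) for (x, y) = (4, 20).
LHS: y^2 = 20^2 mod 41 = 31
RHS: x^3 + 27 x + 26 = 4^3 + 27*4 + 26 mod 41 = 34
LHS != RHS

No, not on the curve


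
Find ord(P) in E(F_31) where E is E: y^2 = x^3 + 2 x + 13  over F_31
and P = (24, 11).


Compute successive multiples of P until we hit O:
  1P = (24, 11)
  2P = (11, 8)
  3P = (21, 4)
  4P = (19, 11)
  5P = (19, 20)
  6P = (21, 27)
  7P = (11, 23)
  8P = (24, 20)
  ... (continuing to 9P)
  9P = O

ord(P) = 9


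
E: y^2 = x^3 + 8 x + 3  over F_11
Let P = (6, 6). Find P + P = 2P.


Doubling: s = (3 x1^2 + a) / (2 y1)
s = (3*6^2 + 8) / (2*6) mod 11 = 6
x3 = s^2 - 2 x1 mod 11 = 6^2 - 2*6 = 2
y3 = s (x1 - x3) - y1 mod 11 = 6 * (6 - 2) - 6 = 7

2P = (2, 7)


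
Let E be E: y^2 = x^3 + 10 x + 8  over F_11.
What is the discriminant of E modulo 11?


4 a^3 + 27 b^2 = 4*10^3 + 27*8^2 = 4000 + 1728 = 5728
Delta = -16 * (5728) = -91648
Delta mod 11 = 4

Delta = 4 (mod 11)


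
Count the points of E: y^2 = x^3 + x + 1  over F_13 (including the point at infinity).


For each x in F_13, count y with y^2 = x^3 + 1 x + 1 mod 13:
  x = 0: RHS = 1, y in [1, 12]  -> 2 point(s)
  x = 1: RHS = 3, y in [4, 9]  -> 2 point(s)
  x = 4: RHS = 4, y in [2, 11]  -> 2 point(s)
  x = 5: RHS = 1, y in [1, 12]  -> 2 point(s)
  x = 7: RHS = 0, y in [0]  -> 1 point(s)
  x = 8: RHS = 1, y in [1, 12]  -> 2 point(s)
  x = 10: RHS = 10, y in [6, 7]  -> 2 point(s)
  x = 11: RHS = 4, y in [2, 11]  -> 2 point(s)
  x = 12: RHS = 12, y in [5, 8]  -> 2 point(s)
Affine points: 17. Add the point at infinity: total = 18.

#E(F_13) = 18


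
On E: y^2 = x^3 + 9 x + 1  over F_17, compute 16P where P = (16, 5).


k = 16 = 10000_2 (binary, LSB first: 00001)
Double-and-add from P = (16, 5):
  bit 0 = 0: acc unchanged = O
  bit 1 = 0: acc unchanged = O
  bit 2 = 0: acc unchanged = O
  bit 3 = 0: acc unchanged = O
  bit 4 = 1: acc = O + (4, 4) = (4, 4)

16P = (4, 4)


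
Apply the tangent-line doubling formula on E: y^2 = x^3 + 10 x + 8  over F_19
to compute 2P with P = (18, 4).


Doubling: s = (3 x1^2 + a) / (2 y1)
s = (3*18^2 + 10) / (2*4) mod 19 = 4
x3 = s^2 - 2 x1 mod 19 = 4^2 - 2*18 = 18
y3 = s (x1 - x3) - y1 mod 19 = 4 * (18 - 18) - 4 = 15

2P = (18, 15)


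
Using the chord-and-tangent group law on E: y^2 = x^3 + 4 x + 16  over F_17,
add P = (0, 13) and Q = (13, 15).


P != Q, so use the chord formula.
s = (y2 - y1) / (x2 - x1) = (2) / (13) mod 17 = 8
x3 = s^2 - x1 - x2 mod 17 = 8^2 - 0 - 13 = 0
y3 = s (x1 - x3) - y1 mod 17 = 8 * (0 - 0) - 13 = 4

P + Q = (0, 4)


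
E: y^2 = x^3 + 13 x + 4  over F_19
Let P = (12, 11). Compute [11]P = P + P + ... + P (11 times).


k = 11 = 1011_2 (binary, LSB first: 1101)
Double-and-add from P = (12, 11):
  bit 0 = 1: acc = O + (12, 11) = (12, 11)
  bit 1 = 1: acc = (12, 11) + (0, 2) = (4, 14)
  bit 2 = 0: acc unchanged = (4, 14)
  bit 3 = 1: acc = (4, 14) + (2, 0) = (5, 17)

11P = (5, 17)


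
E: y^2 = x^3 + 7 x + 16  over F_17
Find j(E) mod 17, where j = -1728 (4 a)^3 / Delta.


Delta = -16(4 a^3 + 27 b^2) mod 17 = 5
-1728 * (4 a)^3 = -1728 * (4*7)^3 mod 17 = 13
j = 13 * 5^(-1) mod 17 = 6

j = 6 (mod 17)


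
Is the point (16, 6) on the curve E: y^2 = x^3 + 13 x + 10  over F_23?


Check whether y^2 = x^3 + 13 x + 10 (mod 23) for (x, y) = (16, 6).
LHS: y^2 = 6^2 mod 23 = 13
RHS: x^3 + 13 x + 10 = 16^3 + 13*16 + 10 mod 23 = 13
LHS = RHS

Yes, on the curve


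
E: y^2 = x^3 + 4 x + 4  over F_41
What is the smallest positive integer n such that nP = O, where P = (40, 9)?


Compute successive multiples of P until we hit O:
  1P = (40, 9)
  2P = (0, 2)
  3P = (9, 20)
  4P = (1, 38)
  5P = (36, 8)
  6P = (24, 36)
  7P = (13, 30)
  8P = (21, 40)
  ... (continuing to 53P)
  53P = O

ord(P) = 53


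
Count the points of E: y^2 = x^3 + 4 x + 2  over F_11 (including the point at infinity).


For each x in F_11, count y with y^2 = x^3 + 4 x + 2 mod 11:
  x = 4: RHS = 5, y in [4, 7]  -> 2 point(s)
  x = 5: RHS = 4, y in [2, 9]  -> 2 point(s)
  x = 6: RHS = 0, y in [0]  -> 1 point(s)
Affine points: 5. Add the point at infinity: total = 6.

#E(F_11) = 6


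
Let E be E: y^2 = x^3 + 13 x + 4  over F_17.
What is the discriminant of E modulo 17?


4 a^3 + 27 b^2 = 4*13^3 + 27*4^2 = 8788 + 432 = 9220
Delta = -16 * (9220) = -147520
Delta mod 17 = 6

Delta = 6 (mod 17)


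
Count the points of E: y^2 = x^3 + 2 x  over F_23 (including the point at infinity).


For each x in F_23, count y with y^2 = x^3 + 2 x + 0 mod 23:
  x = 0: RHS = 0, y in [0]  -> 1 point(s)
  x = 1: RHS = 3, y in [7, 16]  -> 2 point(s)
  x = 2: RHS = 12, y in [9, 14]  -> 2 point(s)
  x = 4: RHS = 3, y in [7, 16]  -> 2 point(s)
  x = 7: RHS = 12, y in [9, 14]  -> 2 point(s)
  x = 10: RHS = 8, y in [10, 13]  -> 2 point(s)
  x = 12: RHS = 4, y in [2, 21]  -> 2 point(s)
  x = 14: RHS = 12, y in [9, 14]  -> 2 point(s)
  x = 15: RHS = 1, y in [1, 22]  -> 2 point(s)
  x = 17: RHS = 2, y in [5, 18]  -> 2 point(s)
  x = 18: RHS = 3, y in [7, 16]  -> 2 point(s)
  x = 20: RHS = 13, y in [6, 17]  -> 2 point(s)
Affine points: 23. Add the point at infinity: total = 24.

#E(F_23) = 24


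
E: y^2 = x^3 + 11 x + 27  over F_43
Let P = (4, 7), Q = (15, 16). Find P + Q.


P != Q, so use the chord formula.
s = (y2 - y1) / (x2 - x1) = (9) / (11) mod 43 = 36
x3 = s^2 - x1 - x2 mod 43 = 36^2 - 4 - 15 = 30
y3 = s (x1 - x3) - y1 mod 43 = 36 * (4 - 30) - 7 = 3

P + Q = (30, 3)


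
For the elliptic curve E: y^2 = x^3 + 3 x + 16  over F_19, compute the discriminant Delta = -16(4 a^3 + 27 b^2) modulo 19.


4 a^3 + 27 b^2 = 4*3^3 + 27*16^2 = 108 + 6912 = 7020
Delta = -16 * (7020) = -112320
Delta mod 19 = 8

Delta = 8 (mod 19)


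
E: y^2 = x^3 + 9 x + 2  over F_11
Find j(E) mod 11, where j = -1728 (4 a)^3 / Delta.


Delta = -16(4 a^3 + 27 b^2) mod 11 = 5
-1728 * (4 a)^3 = -1728 * (4*9)^3 mod 11 = 6
j = 6 * 5^(-1) mod 11 = 10

j = 10 (mod 11)


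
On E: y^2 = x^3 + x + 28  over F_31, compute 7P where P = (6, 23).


k = 7 = 111_2 (binary, LSB first: 111)
Double-and-add from P = (6, 23):
  bit 0 = 1: acc = O + (6, 23) = (6, 23)
  bit 1 = 1: acc = (6, 23) + (20, 22) = (2, 21)
  bit 2 = 1: acc = (2, 21) + (0, 11) = (23, 29)

7P = (23, 29)


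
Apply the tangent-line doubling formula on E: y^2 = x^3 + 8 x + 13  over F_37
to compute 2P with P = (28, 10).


Doubling: s = (3 x1^2 + a) / (2 y1)
s = (3*28^2 + 8) / (2*10) mod 37 = 7
x3 = s^2 - 2 x1 mod 37 = 7^2 - 2*28 = 30
y3 = s (x1 - x3) - y1 mod 37 = 7 * (28 - 30) - 10 = 13

2P = (30, 13)


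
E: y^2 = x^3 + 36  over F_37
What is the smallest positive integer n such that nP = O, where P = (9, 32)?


Compute successive multiples of P until we hit O:
  1P = (9, 32)
  2P = (26, 0)
  3P = (9, 5)
  4P = O

ord(P) = 4


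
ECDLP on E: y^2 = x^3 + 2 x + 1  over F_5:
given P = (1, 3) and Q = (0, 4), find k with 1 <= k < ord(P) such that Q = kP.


Enumerate multiples of P until we hit Q = (0, 4):
  1P = (1, 3)
  2P = (3, 2)
  3P = (0, 4)
Match found at i = 3.

k = 3


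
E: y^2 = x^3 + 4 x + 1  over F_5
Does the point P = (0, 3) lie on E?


Check whether y^2 = x^3 + 4 x + 1 (mod 5) for (x, y) = (0, 3).
LHS: y^2 = 3^2 mod 5 = 4
RHS: x^3 + 4 x + 1 = 0^3 + 4*0 + 1 mod 5 = 1
LHS != RHS

No, not on the curve


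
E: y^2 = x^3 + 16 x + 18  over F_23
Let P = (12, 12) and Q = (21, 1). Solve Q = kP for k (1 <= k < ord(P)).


Enumerate multiples of P until we hit Q = (21, 1):
  1P = (12, 12)
  2P = (5, 19)
  3P = (7, 6)
  4P = (22, 22)
  5P = (13, 10)
  6P = (2, 14)
  7P = (21, 22)
  8P = (6, 10)
  9P = (0, 15)
  10P = (1, 14)
  11P = (3, 1)
  12P = (20, 14)
  13P = (4, 13)
  14P = (16, 0)
  15P = (4, 10)
  16P = (20, 9)
  17P = (3, 22)
  18P = (1, 9)
  19P = (0, 8)
  20P = (6, 13)
  21P = (21, 1)
Match found at i = 21.

k = 21


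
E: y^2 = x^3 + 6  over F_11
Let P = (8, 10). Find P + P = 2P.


Doubling: s = (3 x1^2 + a) / (2 y1)
s = (3*8^2 + 0) / (2*10) mod 11 = 3
x3 = s^2 - 2 x1 mod 11 = 3^2 - 2*8 = 4
y3 = s (x1 - x3) - y1 mod 11 = 3 * (8 - 4) - 10 = 2

2P = (4, 2)


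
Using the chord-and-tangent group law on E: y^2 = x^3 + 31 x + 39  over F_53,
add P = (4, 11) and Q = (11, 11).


P != Q, so use the chord formula.
s = (y2 - y1) / (x2 - x1) = (0) / (7) mod 53 = 0
x3 = s^2 - x1 - x2 mod 53 = 0^2 - 4 - 11 = 38
y3 = s (x1 - x3) - y1 mod 53 = 0 * (4 - 38) - 11 = 42

P + Q = (38, 42)


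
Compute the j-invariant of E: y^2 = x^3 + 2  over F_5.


Delta = -16(4 a^3 + 27 b^2) mod 5 = 2
-1728 * (4 a)^3 = -1728 * (4*0)^3 mod 5 = 0
j = 0 * 2^(-1) mod 5 = 0

j = 0 (mod 5)


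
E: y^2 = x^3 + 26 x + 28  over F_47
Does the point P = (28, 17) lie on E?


Check whether y^2 = x^3 + 26 x + 28 (mod 47) for (x, y) = (28, 17).
LHS: y^2 = 17^2 mod 47 = 7
RHS: x^3 + 26 x + 28 = 28^3 + 26*28 + 28 mod 47 = 7
LHS = RHS

Yes, on the curve


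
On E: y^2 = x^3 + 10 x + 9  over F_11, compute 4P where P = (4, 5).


k = 4 = 100_2 (binary, LSB first: 001)
Double-and-add from P = (4, 5):
  bit 0 = 0: acc unchanged = O
  bit 1 = 0: acc unchanged = O
  bit 2 = 1: acc = O + (3, 0) = (3, 0)

4P = (3, 0)


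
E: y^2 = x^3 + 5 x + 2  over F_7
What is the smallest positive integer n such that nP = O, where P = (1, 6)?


Compute successive multiples of P until we hit O:
  1P = (1, 6)
  2P = (0, 4)
  3P = (3, 4)
  4P = (4, 4)
  5P = (4, 3)
  6P = (3, 3)
  7P = (0, 3)
  8P = (1, 1)
  ... (continuing to 9P)
  9P = O

ord(P) = 9


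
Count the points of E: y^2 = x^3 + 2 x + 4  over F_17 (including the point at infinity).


For each x in F_17, count y with y^2 = x^3 + 2 x + 4 mod 17:
  x = 0: RHS = 4, y in [2, 15]  -> 2 point(s)
  x = 2: RHS = 16, y in [4, 13]  -> 2 point(s)
  x = 4: RHS = 8, y in [5, 12]  -> 2 point(s)
  x = 7: RHS = 4, y in [2, 15]  -> 2 point(s)
  x = 10: RHS = 4, y in [2, 15]  -> 2 point(s)
  x = 13: RHS = 0, y in [0]  -> 1 point(s)
  x = 15: RHS = 9, y in [3, 14]  -> 2 point(s)
  x = 16: RHS = 1, y in [1, 16]  -> 2 point(s)
Affine points: 15. Add the point at infinity: total = 16.

#E(F_17) = 16


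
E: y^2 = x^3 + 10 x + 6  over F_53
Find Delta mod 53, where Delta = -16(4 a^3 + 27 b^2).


4 a^3 + 27 b^2 = 4*10^3 + 27*6^2 = 4000 + 972 = 4972
Delta = -16 * (4972) = -79552
Delta mod 53 = 1

Delta = 1 (mod 53)


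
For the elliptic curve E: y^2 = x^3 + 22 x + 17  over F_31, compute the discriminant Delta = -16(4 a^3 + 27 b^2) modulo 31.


4 a^3 + 27 b^2 = 4*22^3 + 27*17^2 = 42592 + 7803 = 50395
Delta = -16 * (50395) = -806320
Delta mod 31 = 21

Delta = 21 (mod 31)


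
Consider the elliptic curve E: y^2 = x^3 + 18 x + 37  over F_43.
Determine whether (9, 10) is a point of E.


Check whether y^2 = x^3 + 18 x + 37 (mod 43) for (x, y) = (9, 10).
LHS: y^2 = 10^2 mod 43 = 14
RHS: x^3 + 18 x + 37 = 9^3 + 18*9 + 37 mod 43 = 25
LHS != RHS

No, not on the curve


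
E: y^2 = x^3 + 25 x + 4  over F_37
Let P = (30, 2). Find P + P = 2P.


Doubling: s = (3 x1^2 + a) / (2 y1)
s = (3*30^2 + 25) / (2*2) mod 37 = 6
x3 = s^2 - 2 x1 mod 37 = 6^2 - 2*30 = 13
y3 = s (x1 - x3) - y1 mod 37 = 6 * (30 - 13) - 2 = 26

2P = (13, 26)


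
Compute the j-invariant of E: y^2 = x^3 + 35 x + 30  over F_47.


Delta = -16(4 a^3 + 27 b^2) mod 47 = 32
-1728 * (4 a)^3 = -1728 * (4*35)^3 mod 47 = 36
j = 36 * 32^(-1) mod 47 = 7

j = 7 (mod 47)


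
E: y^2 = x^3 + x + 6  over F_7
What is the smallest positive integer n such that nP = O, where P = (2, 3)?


Compute successive multiples of P until we hit O:
  1P = (2, 3)
  2P = (4, 2)
  3P = (3, 1)
  4P = (6, 5)
  5P = (1, 1)
  6P = (1, 6)
  7P = (6, 2)
  8P = (3, 6)
  ... (continuing to 11P)
  11P = O

ord(P) = 11


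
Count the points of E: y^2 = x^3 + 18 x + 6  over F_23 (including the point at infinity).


For each x in F_23, count y with y^2 = x^3 + 18 x + 6 mod 23:
  x = 0: RHS = 6, y in [11, 12]  -> 2 point(s)
  x = 1: RHS = 2, y in [5, 18]  -> 2 point(s)
  x = 2: RHS = 4, y in [2, 21]  -> 2 point(s)
  x = 3: RHS = 18, y in [8, 15]  -> 2 point(s)
  x = 4: RHS = 4, y in [2, 21]  -> 2 point(s)
  x = 6: RHS = 8, y in [10, 13]  -> 2 point(s)
  x = 8: RHS = 18, y in [8, 15]  -> 2 point(s)
  x = 9: RHS = 0, y in [0]  -> 1 point(s)
  x = 10: RHS = 13, y in [6, 17]  -> 2 point(s)
  x = 12: RHS = 18, y in [8, 15]  -> 2 point(s)
  x = 14: RHS = 12, y in [9, 14]  -> 2 point(s)
  x = 17: RHS = 4, y in [2, 21]  -> 2 point(s)
  x = 19: RHS = 8, y in [10, 13]  -> 2 point(s)
  x = 21: RHS = 8, y in [10, 13]  -> 2 point(s)
Affine points: 27. Add the point at infinity: total = 28.

#E(F_23) = 28


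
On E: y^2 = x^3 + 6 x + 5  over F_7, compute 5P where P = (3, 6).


k = 5 = 101_2 (binary, LSB first: 101)
Double-and-add from P = (3, 6):
  bit 0 = 1: acc = O + (3, 6) = (3, 6)
  bit 1 = 0: acc unchanged = (3, 6)
  bit 2 = 1: acc = (3, 6) + (4, 3) = (2, 5)

5P = (2, 5)


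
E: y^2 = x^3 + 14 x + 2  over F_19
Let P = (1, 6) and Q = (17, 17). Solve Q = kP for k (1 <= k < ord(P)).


Enumerate multiples of P until we hit Q = (17, 17):
  1P = (1, 6)
  2P = (7, 14)
  3P = (17, 17)
Match found at i = 3.

k = 3


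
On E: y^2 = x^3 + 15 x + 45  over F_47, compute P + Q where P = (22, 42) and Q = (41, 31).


P != Q, so use the chord formula.
s = (y2 - y1) / (x2 - x1) = (36) / (19) mod 47 = 39
x3 = s^2 - x1 - x2 mod 47 = 39^2 - 22 - 41 = 1
y3 = s (x1 - x3) - y1 mod 47 = 39 * (22 - 1) - 42 = 25

P + Q = (1, 25)


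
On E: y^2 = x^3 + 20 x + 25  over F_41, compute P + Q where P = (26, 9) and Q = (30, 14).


P != Q, so use the chord formula.
s = (y2 - y1) / (x2 - x1) = (5) / (4) mod 41 = 32
x3 = s^2 - x1 - x2 mod 41 = 32^2 - 26 - 30 = 25
y3 = s (x1 - x3) - y1 mod 41 = 32 * (26 - 25) - 9 = 23

P + Q = (25, 23)


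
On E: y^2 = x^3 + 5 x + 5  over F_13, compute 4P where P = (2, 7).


k = 4 = 100_2 (binary, LSB first: 001)
Double-and-add from P = (2, 7):
  bit 0 = 0: acc unchanged = O
  bit 1 = 0: acc unchanged = O
  bit 2 = 1: acc = O + (12, 8) = (12, 8)

4P = (12, 8)


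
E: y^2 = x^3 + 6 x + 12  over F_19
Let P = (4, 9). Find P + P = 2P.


Doubling: s = (3 x1^2 + a) / (2 y1)
s = (3*4^2 + 6) / (2*9) mod 19 = 3
x3 = s^2 - 2 x1 mod 19 = 3^2 - 2*4 = 1
y3 = s (x1 - x3) - y1 mod 19 = 3 * (4 - 1) - 9 = 0

2P = (1, 0)


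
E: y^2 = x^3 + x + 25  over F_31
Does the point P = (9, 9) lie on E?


Check whether y^2 = x^3 + 1 x + 25 (mod 31) for (x, y) = (9, 9).
LHS: y^2 = 9^2 mod 31 = 19
RHS: x^3 + 1 x + 25 = 9^3 + 1*9 + 25 mod 31 = 19
LHS = RHS

Yes, on the curve


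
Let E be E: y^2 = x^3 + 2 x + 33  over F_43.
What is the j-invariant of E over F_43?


Delta = -16(4 a^3 + 27 b^2) mod 43 = 19
-1728 * (4 a)^3 = -1728 * (4*2)^3 mod 43 = 32
j = 32 * 19^(-1) mod 43 = 13

j = 13 (mod 43)


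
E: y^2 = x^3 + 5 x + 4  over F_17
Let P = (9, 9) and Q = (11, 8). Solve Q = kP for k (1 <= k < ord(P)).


Enumerate multiples of P until we hit Q = (11, 8):
  1P = (9, 9)
  2P = (14, 9)
  3P = (11, 8)
Match found at i = 3.

k = 3


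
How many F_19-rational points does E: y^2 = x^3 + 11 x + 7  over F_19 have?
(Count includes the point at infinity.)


For each x in F_19, count y with y^2 = x^3 + 11 x + 7 mod 19:
  x = 0: RHS = 7, y in [8, 11]  -> 2 point(s)
  x = 1: RHS = 0, y in [0]  -> 1 point(s)
  x = 4: RHS = 1, y in [1, 18]  -> 2 point(s)
  x = 5: RHS = 16, y in [4, 15]  -> 2 point(s)
  x = 6: RHS = 4, y in [2, 17]  -> 2 point(s)
  x = 7: RHS = 9, y in [3, 16]  -> 2 point(s)
  x = 12: RHS = 5, y in [9, 10]  -> 2 point(s)
  x = 14: RHS = 17, y in [6, 13]  -> 2 point(s)
  x = 16: RHS = 4, y in [2, 17]  -> 2 point(s)
Affine points: 17. Add the point at infinity: total = 18.

#E(F_19) = 18


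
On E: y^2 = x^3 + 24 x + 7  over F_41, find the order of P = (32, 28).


Compute successive multiples of P until we hit O:
  1P = (32, 28)
  2P = (38, 21)
  3P = (35, 37)
  4P = (24, 37)
  5P = (1, 14)
  6P = (28, 32)
  7P = (23, 4)
  8P = (25, 18)
  ... (continuing to 20P)
  20P = O

ord(P) = 20


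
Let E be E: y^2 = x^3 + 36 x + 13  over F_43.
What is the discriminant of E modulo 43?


4 a^3 + 27 b^2 = 4*36^3 + 27*13^2 = 186624 + 4563 = 191187
Delta = -16 * (191187) = -3058992
Delta mod 43 = 28

Delta = 28 (mod 43)


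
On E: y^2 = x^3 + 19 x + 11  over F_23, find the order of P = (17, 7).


Compute successive multiples of P until we hit O:
  1P = (17, 7)
  2P = (1, 10)
  3P = (8, 10)
  4P = (16, 8)
  5P = (14, 13)
  6P = (19, 20)
  7P = (12, 14)
  8P = (7, 2)
  ... (continuing to 23P)
  23P = O

ord(P) = 23


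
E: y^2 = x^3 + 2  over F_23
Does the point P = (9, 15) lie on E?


Check whether y^2 = x^3 + 0 x + 2 (mod 23) for (x, y) = (9, 15).
LHS: y^2 = 15^2 mod 23 = 18
RHS: x^3 + 0 x + 2 = 9^3 + 0*9 + 2 mod 23 = 18
LHS = RHS

Yes, on the curve


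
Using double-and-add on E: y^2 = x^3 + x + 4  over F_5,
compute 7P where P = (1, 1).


k = 7 = 111_2 (binary, LSB first: 111)
Double-and-add from P = (1, 1):
  bit 0 = 1: acc = O + (1, 1) = (1, 1)
  bit 1 = 1: acc = (1, 1) + (2, 2) = (3, 2)
  bit 2 = 1: acc = (3, 2) + (0, 2) = (2, 3)

7P = (2, 3)


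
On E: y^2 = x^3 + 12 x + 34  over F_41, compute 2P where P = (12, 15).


Doubling: s = (3 x1^2 + a) / (2 y1)
s = (3*12^2 + 12) / (2*15) mod 41 = 23
x3 = s^2 - 2 x1 mod 41 = 23^2 - 2*12 = 13
y3 = s (x1 - x3) - y1 mod 41 = 23 * (12 - 13) - 15 = 3

2P = (13, 3)


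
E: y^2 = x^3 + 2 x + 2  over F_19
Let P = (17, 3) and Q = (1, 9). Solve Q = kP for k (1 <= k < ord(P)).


Enumerate multiples of P until we hit Q = (1, 9):
  1P = (17, 3)
  2P = (1, 9)
Match found at i = 2.

k = 2


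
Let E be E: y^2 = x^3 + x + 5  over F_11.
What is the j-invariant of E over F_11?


Delta = -16(4 a^3 + 27 b^2) mod 11 = 4
-1728 * (4 a)^3 = -1728 * (4*1)^3 mod 11 = 2
j = 2 * 4^(-1) mod 11 = 6

j = 6 (mod 11)


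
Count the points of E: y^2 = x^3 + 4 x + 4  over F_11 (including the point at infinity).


For each x in F_11, count y with y^2 = x^3 + 4 x + 4 mod 11:
  x = 0: RHS = 4, y in [2, 9]  -> 2 point(s)
  x = 1: RHS = 9, y in [3, 8]  -> 2 point(s)
  x = 2: RHS = 9, y in [3, 8]  -> 2 point(s)
  x = 7: RHS = 1, y in [1, 10]  -> 2 point(s)
  x = 8: RHS = 9, y in [3, 8]  -> 2 point(s)
Affine points: 10. Add the point at infinity: total = 11.

#E(F_11) = 11


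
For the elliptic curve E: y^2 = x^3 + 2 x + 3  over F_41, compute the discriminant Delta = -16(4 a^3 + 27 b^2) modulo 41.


4 a^3 + 27 b^2 = 4*2^3 + 27*3^2 = 32 + 243 = 275
Delta = -16 * (275) = -4400
Delta mod 41 = 28

Delta = 28 (mod 41)


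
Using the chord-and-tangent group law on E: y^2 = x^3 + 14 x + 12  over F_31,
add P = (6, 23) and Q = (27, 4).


P != Q, so use the chord formula.
s = (y2 - y1) / (x2 - x1) = (12) / (21) mod 31 = 5
x3 = s^2 - x1 - x2 mod 31 = 5^2 - 6 - 27 = 23
y3 = s (x1 - x3) - y1 mod 31 = 5 * (6 - 23) - 23 = 16

P + Q = (23, 16)


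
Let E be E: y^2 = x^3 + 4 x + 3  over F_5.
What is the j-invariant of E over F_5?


Delta = -16(4 a^3 + 27 b^2) mod 5 = 1
-1728 * (4 a)^3 = -1728 * (4*4)^3 mod 5 = 2
j = 2 * 1^(-1) mod 5 = 2

j = 2 (mod 5)


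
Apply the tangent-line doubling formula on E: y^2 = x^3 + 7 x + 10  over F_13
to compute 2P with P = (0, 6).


Doubling: s = (3 x1^2 + a) / (2 y1)
s = (3*0^2 + 7) / (2*6) mod 13 = 6
x3 = s^2 - 2 x1 mod 13 = 6^2 - 2*0 = 10
y3 = s (x1 - x3) - y1 mod 13 = 6 * (0 - 10) - 6 = 12

2P = (10, 12)


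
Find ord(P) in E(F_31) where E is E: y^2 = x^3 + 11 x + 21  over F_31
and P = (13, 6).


Compute successive multiples of P until we hit O:
  1P = (13, 6)
  2P = (23, 17)
  3P = (30, 28)
  4P = (24, 29)
  5P = (14, 6)
  6P = (4, 25)
  7P = (2, 19)
  8P = (1, 8)
  ... (continuing to 27P)
  27P = O

ord(P) = 27


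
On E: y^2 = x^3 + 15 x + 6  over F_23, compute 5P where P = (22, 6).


k = 5 = 101_2 (binary, LSB first: 101)
Double-and-add from P = (22, 6):
  bit 0 = 1: acc = O + (22, 6) = (22, 6)
  bit 1 = 0: acc unchanged = (22, 6)
  bit 2 = 1: acc = (22, 6) + (6, 6) = (18, 17)

5P = (18, 17)


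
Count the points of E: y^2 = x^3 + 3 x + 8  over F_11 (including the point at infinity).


For each x in F_11, count y with y^2 = x^3 + 3 x + 8 mod 11:
  x = 1: RHS = 1, y in [1, 10]  -> 2 point(s)
  x = 2: RHS = 0, y in [0]  -> 1 point(s)
  x = 3: RHS = 0, y in [0]  -> 1 point(s)
  x = 5: RHS = 5, y in [4, 7]  -> 2 point(s)
  x = 6: RHS = 0, y in [0]  -> 1 point(s)
  x = 7: RHS = 9, y in [3, 8]  -> 2 point(s)
  x = 8: RHS = 5, y in [4, 7]  -> 2 point(s)
  x = 9: RHS = 5, y in [4, 7]  -> 2 point(s)
  x = 10: RHS = 4, y in [2, 9]  -> 2 point(s)
Affine points: 15. Add the point at infinity: total = 16.

#E(F_11) = 16


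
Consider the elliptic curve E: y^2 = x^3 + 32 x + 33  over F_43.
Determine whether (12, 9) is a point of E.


Check whether y^2 = x^3 + 32 x + 33 (mod 43) for (x, y) = (12, 9).
LHS: y^2 = 9^2 mod 43 = 38
RHS: x^3 + 32 x + 33 = 12^3 + 32*12 + 33 mod 43 = 38
LHS = RHS

Yes, on the curve


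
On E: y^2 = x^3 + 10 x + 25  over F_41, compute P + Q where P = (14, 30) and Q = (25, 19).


P != Q, so use the chord formula.
s = (y2 - y1) / (x2 - x1) = (30) / (11) mod 41 = 40
x3 = s^2 - x1 - x2 mod 41 = 40^2 - 14 - 25 = 3
y3 = s (x1 - x3) - y1 mod 41 = 40 * (14 - 3) - 30 = 0

P + Q = (3, 0)


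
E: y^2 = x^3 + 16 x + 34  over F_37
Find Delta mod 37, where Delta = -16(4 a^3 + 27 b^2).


4 a^3 + 27 b^2 = 4*16^3 + 27*34^2 = 16384 + 31212 = 47596
Delta = -16 * (47596) = -761536
Delta mod 37 = 35

Delta = 35 (mod 37)


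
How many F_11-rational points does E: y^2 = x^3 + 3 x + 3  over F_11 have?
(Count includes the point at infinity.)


For each x in F_11, count y with y^2 = x^3 + 3 x + 3 mod 11:
  x = 0: RHS = 3, y in [5, 6]  -> 2 point(s)
  x = 5: RHS = 0, y in [0]  -> 1 point(s)
  x = 7: RHS = 4, y in [2, 9]  -> 2 point(s)
  x = 8: RHS = 0, y in [0]  -> 1 point(s)
  x = 9: RHS = 0, y in [0]  -> 1 point(s)
Affine points: 7. Add the point at infinity: total = 8.

#E(F_11) = 8


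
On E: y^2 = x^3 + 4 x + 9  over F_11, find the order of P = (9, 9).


Compute successive multiples of P until we hit O:
  1P = (9, 9)
  2P = (9, 2)
  3P = O

ord(P) = 3


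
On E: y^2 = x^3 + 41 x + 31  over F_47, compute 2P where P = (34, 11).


Doubling: s = (3 x1^2 + a) / (2 y1)
s = (3*34^2 + 41) / (2*11) mod 47 = 42
x3 = s^2 - 2 x1 mod 47 = 42^2 - 2*34 = 4
y3 = s (x1 - x3) - y1 mod 47 = 42 * (34 - 4) - 11 = 27

2P = (4, 27)


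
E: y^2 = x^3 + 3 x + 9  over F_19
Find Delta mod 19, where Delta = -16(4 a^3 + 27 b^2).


4 a^3 + 27 b^2 = 4*3^3 + 27*9^2 = 108 + 2187 = 2295
Delta = -16 * (2295) = -36720
Delta mod 19 = 7

Delta = 7 (mod 19)


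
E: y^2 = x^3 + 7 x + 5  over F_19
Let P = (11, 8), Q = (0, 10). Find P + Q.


P != Q, so use the chord formula.
s = (y2 - y1) / (x2 - x1) = (2) / (8) mod 19 = 5
x3 = s^2 - x1 - x2 mod 19 = 5^2 - 11 - 0 = 14
y3 = s (x1 - x3) - y1 mod 19 = 5 * (11 - 14) - 8 = 15

P + Q = (14, 15)


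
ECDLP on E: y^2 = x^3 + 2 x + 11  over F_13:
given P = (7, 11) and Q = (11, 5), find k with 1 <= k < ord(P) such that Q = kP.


Enumerate multiples of P until we hit Q = (11, 5):
  1P = (7, 11)
  2P = (11, 8)
  3P = (11, 5)
Match found at i = 3.

k = 3


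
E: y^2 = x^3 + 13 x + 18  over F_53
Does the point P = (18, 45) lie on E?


Check whether y^2 = x^3 + 13 x + 18 (mod 53) for (x, y) = (18, 45).
LHS: y^2 = 45^2 mod 53 = 11
RHS: x^3 + 13 x + 18 = 18^3 + 13*18 + 18 mod 53 = 42
LHS != RHS

No, not on the curve


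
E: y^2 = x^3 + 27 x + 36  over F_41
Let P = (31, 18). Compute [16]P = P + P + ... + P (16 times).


k = 16 = 10000_2 (binary, LSB first: 00001)
Double-and-add from P = (31, 18):
  bit 0 = 0: acc unchanged = O
  bit 1 = 0: acc unchanged = O
  bit 2 = 0: acc unchanged = O
  bit 3 = 0: acc unchanged = O
  bit 4 = 1: acc = O + (5, 38) = (5, 38)

16P = (5, 38)


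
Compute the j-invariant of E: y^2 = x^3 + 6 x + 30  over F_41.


Delta = -16(4 a^3 + 27 b^2) mod 41 = 37
-1728 * (4 a)^3 = -1728 * (4*6)^3 mod 41 = 40
j = 40 * 37^(-1) mod 41 = 31

j = 31 (mod 41)


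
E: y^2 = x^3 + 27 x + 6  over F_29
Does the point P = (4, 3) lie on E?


Check whether y^2 = x^3 + 27 x + 6 (mod 29) for (x, y) = (4, 3).
LHS: y^2 = 3^2 mod 29 = 9
RHS: x^3 + 27 x + 6 = 4^3 + 27*4 + 6 mod 29 = 4
LHS != RHS

No, not on the curve


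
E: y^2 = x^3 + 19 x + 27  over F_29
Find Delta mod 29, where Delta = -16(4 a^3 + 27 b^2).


4 a^3 + 27 b^2 = 4*19^3 + 27*27^2 = 27436 + 19683 = 47119
Delta = -16 * (47119) = -753904
Delta mod 29 = 9

Delta = 9 (mod 29)


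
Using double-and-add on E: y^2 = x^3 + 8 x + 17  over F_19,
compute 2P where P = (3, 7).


k = 2 = 10_2 (binary, LSB first: 01)
Double-and-add from P = (3, 7):
  bit 0 = 0: acc unchanged = O
  bit 1 = 1: acc = O + (5, 7) = (5, 7)

2P = (5, 7)


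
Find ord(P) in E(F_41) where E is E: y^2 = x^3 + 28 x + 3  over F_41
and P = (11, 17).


Compute successive multiples of P until we hit O:
  1P = (11, 17)
  2P = (18, 5)
  3P = (30, 39)
  4P = (1, 14)
  5P = (9, 0)
  6P = (1, 27)
  7P = (30, 2)
  8P = (18, 36)
  ... (continuing to 10P)
  10P = O

ord(P) = 10


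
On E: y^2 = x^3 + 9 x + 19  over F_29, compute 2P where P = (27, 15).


Doubling: s = (3 x1^2 + a) / (2 y1)
s = (3*27^2 + 9) / (2*15) mod 29 = 21
x3 = s^2 - 2 x1 mod 29 = 21^2 - 2*27 = 10
y3 = s (x1 - x3) - y1 mod 29 = 21 * (27 - 10) - 15 = 23

2P = (10, 23)


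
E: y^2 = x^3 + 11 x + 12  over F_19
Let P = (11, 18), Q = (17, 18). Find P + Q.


P != Q, so use the chord formula.
s = (y2 - y1) / (x2 - x1) = (0) / (6) mod 19 = 0
x3 = s^2 - x1 - x2 mod 19 = 0^2 - 11 - 17 = 10
y3 = s (x1 - x3) - y1 mod 19 = 0 * (11 - 10) - 18 = 1

P + Q = (10, 1)


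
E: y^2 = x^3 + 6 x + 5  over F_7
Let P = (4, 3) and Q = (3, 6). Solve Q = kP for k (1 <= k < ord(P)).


Enumerate multiples of P until we hit Q = (3, 6):
  1P = (4, 3)
  2P = (3, 6)
Match found at i = 2.

k = 2


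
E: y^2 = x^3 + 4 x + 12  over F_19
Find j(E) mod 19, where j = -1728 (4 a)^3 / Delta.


Delta = -16(4 a^3 + 27 b^2) mod 19 = 6
-1728 * (4 a)^3 = -1728 * (4*4)^3 mod 19 = 11
j = 11 * 6^(-1) mod 19 = 5

j = 5 (mod 19)


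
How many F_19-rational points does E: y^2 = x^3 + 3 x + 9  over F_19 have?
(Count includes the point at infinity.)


For each x in F_19, count y with y^2 = x^3 + 3 x + 9 mod 19:
  x = 0: RHS = 9, y in [3, 16]  -> 2 point(s)
  x = 2: RHS = 4, y in [2, 17]  -> 2 point(s)
  x = 3: RHS = 7, y in [8, 11]  -> 2 point(s)
  x = 4: RHS = 9, y in [3, 16]  -> 2 point(s)
  x = 5: RHS = 16, y in [4, 15]  -> 2 point(s)
  x = 9: RHS = 5, y in [9, 10]  -> 2 point(s)
  x = 11: RHS = 5, y in [9, 10]  -> 2 point(s)
  x = 12: RHS = 6, y in [5, 14]  -> 2 point(s)
  x = 15: RHS = 9, y in [3, 16]  -> 2 point(s)
  x = 16: RHS = 11, y in [7, 12]  -> 2 point(s)
  x = 18: RHS = 5, y in [9, 10]  -> 2 point(s)
Affine points: 22. Add the point at infinity: total = 23.

#E(F_19) = 23


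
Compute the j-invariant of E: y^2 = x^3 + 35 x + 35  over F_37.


Delta = -16(4 a^3 + 27 b^2) mod 37 = 5
-1728 * (4 a)^3 = -1728 * (4*35)^3 mod 37 = 29
j = 29 * 5^(-1) mod 37 = 28

j = 28 (mod 37)


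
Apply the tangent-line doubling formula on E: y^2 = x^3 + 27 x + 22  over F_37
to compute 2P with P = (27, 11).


Doubling: s = (3 x1^2 + a) / (2 y1)
s = (3*27^2 + 27) / (2*11) mod 37 = 30
x3 = s^2 - 2 x1 mod 37 = 30^2 - 2*27 = 32
y3 = s (x1 - x3) - y1 mod 37 = 30 * (27 - 32) - 11 = 24

2P = (32, 24)


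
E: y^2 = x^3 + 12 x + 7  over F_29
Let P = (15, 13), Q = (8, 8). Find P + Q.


P != Q, so use the chord formula.
s = (y2 - y1) / (x2 - x1) = (24) / (22) mod 29 = 9
x3 = s^2 - x1 - x2 mod 29 = 9^2 - 15 - 8 = 0
y3 = s (x1 - x3) - y1 mod 29 = 9 * (15 - 0) - 13 = 6

P + Q = (0, 6)


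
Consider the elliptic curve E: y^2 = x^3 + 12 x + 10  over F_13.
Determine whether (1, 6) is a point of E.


Check whether y^2 = x^3 + 12 x + 10 (mod 13) for (x, y) = (1, 6).
LHS: y^2 = 6^2 mod 13 = 10
RHS: x^3 + 12 x + 10 = 1^3 + 12*1 + 10 mod 13 = 10
LHS = RHS

Yes, on the curve


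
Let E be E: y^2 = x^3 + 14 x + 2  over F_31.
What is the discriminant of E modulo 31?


4 a^3 + 27 b^2 = 4*14^3 + 27*2^2 = 10976 + 108 = 11084
Delta = -16 * (11084) = -177344
Delta mod 31 = 7

Delta = 7 (mod 31)


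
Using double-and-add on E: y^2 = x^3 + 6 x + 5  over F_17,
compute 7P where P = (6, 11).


k = 7 = 111_2 (binary, LSB first: 111)
Double-and-add from P = (6, 11):
  bit 0 = 1: acc = O + (6, 11) = (6, 11)
  bit 1 = 1: acc = (6, 11) + (6, 6) = O
  bit 2 = 1: acc = O + (6, 11) = (6, 11)

7P = (6, 11)


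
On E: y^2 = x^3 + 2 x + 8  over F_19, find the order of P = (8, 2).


Compute successive multiples of P until we hit O:
  1P = (8, 2)
  2P = (4, 2)
  3P = (7, 17)
  4P = (1, 7)
  5P = (14, 5)
  6P = (2, 1)
  7P = (18, 9)
  8P = (18, 10)
  ... (continuing to 15P)
  15P = O

ord(P) = 15


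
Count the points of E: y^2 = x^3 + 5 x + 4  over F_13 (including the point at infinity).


For each x in F_13, count y with y^2 = x^3 + 5 x + 4 mod 13:
  x = 0: RHS = 4, y in [2, 11]  -> 2 point(s)
  x = 1: RHS = 10, y in [6, 7]  -> 2 point(s)
  x = 2: RHS = 9, y in [3, 10]  -> 2 point(s)
  x = 4: RHS = 10, y in [6, 7]  -> 2 point(s)
  x = 6: RHS = 3, y in [4, 9]  -> 2 point(s)
  x = 8: RHS = 10, y in [6, 7]  -> 2 point(s)
  x = 10: RHS = 1, y in [1, 12]  -> 2 point(s)
  x = 11: RHS = 12, y in [5, 8]  -> 2 point(s)
Affine points: 16. Add the point at infinity: total = 17.

#E(F_13) = 17


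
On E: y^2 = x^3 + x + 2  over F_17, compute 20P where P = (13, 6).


k = 20 = 10100_2 (binary, LSB first: 00101)
Double-and-add from P = (13, 6):
  bit 0 = 0: acc unchanged = O
  bit 1 = 0: acc unchanged = O
  bit 2 = 1: acc = O + (15, 14) = (15, 14)
  bit 3 = 0: acc unchanged = (15, 14)
  bit 4 = 1: acc = (15, 14) + (12, 12) = (15, 3)

20P = (15, 3)


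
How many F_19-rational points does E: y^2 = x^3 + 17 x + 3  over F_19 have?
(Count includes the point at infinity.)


For each x in F_19, count y with y^2 = x^3 + 17 x + 3 mod 19:
  x = 2: RHS = 7, y in [8, 11]  -> 2 point(s)
  x = 3: RHS = 5, y in [9, 10]  -> 2 point(s)
  x = 5: RHS = 4, y in [2, 17]  -> 2 point(s)
  x = 6: RHS = 17, y in [6, 13]  -> 2 point(s)
  x = 7: RHS = 9, y in [3, 16]  -> 2 point(s)
  x = 8: RHS = 5, y in [9, 10]  -> 2 point(s)
  x = 9: RHS = 11, y in [7, 12]  -> 2 point(s)
  x = 11: RHS = 1, y in [1, 18]  -> 2 point(s)
  x = 12: RHS = 16, y in [4, 15]  -> 2 point(s)
  x = 15: RHS = 4, y in [2, 17]  -> 2 point(s)
  x = 16: RHS = 1, y in [1, 18]  -> 2 point(s)
  x = 18: RHS = 4, y in [2, 17]  -> 2 point(s)
Affine points: 24. Add the point at infinity: total = 25.

#E(F_19) = 25


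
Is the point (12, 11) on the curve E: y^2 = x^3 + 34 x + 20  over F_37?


Check whether y^2 = x^3 + 34 x + 20 (mod 37) for (x, y) = (12, 11).
LHS: y^2 = 11^2 mod 37 = 10
RHS: x^3 + 34 x + 20 = 12^3 + 34*12 + 20 mod 37 = 10
LHS = RHS

Yes, on the curve


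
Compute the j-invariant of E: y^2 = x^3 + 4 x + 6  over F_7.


Delta = -16(4 a^3 + 27 b^2) mod 7 = 1
-1728 * (4 a)^3 = -1728 * (4*4)^3 mod 7 = 1
j = 1 * 1^(-1) mod 7 = 1

j = 1 (mod 7)


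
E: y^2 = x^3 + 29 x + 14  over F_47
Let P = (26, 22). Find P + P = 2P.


Doubling: s = (3 x1^2 + a) / (2 y1)
s = (3*26^2 + 29) / (2*22) mod 47 = 35
x3 = s^2 - 2 x1 mod 47 = 35^2 - 2*26 = 45
y3 = s (x1 - x3) - y1 mod 47 = 35 * (26 - 45) - 22 = 18

2P = (45, 18)


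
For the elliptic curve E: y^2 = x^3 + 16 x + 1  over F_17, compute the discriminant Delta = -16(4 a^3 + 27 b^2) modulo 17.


4 a^3 + 27 b^2 = 4*16^3 + 27*1^2 = 16384 + 27 = 16411
Delta = -16 * (16411) = -262576
Delta mod 17 = 6

Delta = 6 (mod 17)


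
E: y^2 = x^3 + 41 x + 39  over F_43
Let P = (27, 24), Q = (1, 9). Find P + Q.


P != Q, so use the chord formula.
s = (y2 - y1) / (x2 - x1) = (28) / (17) mod 43 = 32
x3 = s^2 - x1 - x2 mod 43 = 32^2 - 27 - 1 = 7
y3 = s (x1 - x3) - y1 mod 43 = 32 * (27 - 7) - 24 = 14

P + Q = (7, 14)


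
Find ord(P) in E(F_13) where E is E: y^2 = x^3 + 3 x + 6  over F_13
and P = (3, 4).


Compute successive multiples of P until we hit O:
  1P = (3, 4)
  2P = (4, 2)
  3P = (10, 10)
  4P = (1, 7)
  5P = (8, 10)
  6P = (5, 4)
  7P = (5, 9)
  8P = (8, 3)
  ... (continuing to 13P)
  13P = O

ord(P) = 13


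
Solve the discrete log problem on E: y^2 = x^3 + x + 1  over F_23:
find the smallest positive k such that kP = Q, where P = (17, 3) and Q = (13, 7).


Enumerate multiples of P until we hit Q = (13, 7):
  1P = (17, 3)
  2P = (13, 16)
  3P = (5, 4)
  4P = (5, 19)
  5P = (13, 7)
Match found at i = 5.

k = 5


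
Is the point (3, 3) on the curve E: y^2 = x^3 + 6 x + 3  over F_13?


Check whether y^2 = x^3 + 6 x + 3 (mod 13) for (x, y) = (3, 3).
LHS: y^2 = 3^2 mod 13 = 9
RHS: x^3 + 6 x + 3 = 3^3 + 6*3 + 3 mod 13 = 9
LHS = RHS

Yes, on the curve


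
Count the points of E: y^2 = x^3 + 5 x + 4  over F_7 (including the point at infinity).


For each x in F_7, count y with y^2 = x^3 + 5 x + 4 mod 7:
  x = 0: RHS = 4, y in [2, 5]  -> 2 point(s)
  x = 2: RHS = 1, y in [1, 6]  -> 2 point(s)
  x = 3: RHS = 4, y in [2, 5]  -> 2 point(s)
  x = 4: RHS = 4, y in [2, 5]  -> 2 point(s)
  x = 5: RHS = 0, y in [0]  -> 1 point(s)
Affine points: 9. Add the point at infinity: total = 10.

#E(F_7) = 10


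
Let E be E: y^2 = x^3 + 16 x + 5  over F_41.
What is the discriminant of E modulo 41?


4 a^3 + 27 b^2 = 4*16^3 + 27*5^2 = 16384 + 675 = 17059
Delta = -16 * (17059) = -272944
Delta mod 41 = 34

Delta = 34 (mod 41)


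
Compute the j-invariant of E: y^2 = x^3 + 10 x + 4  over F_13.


Delta = -16(4 a^3 + 27 b^2) mod 13 = 3
-1728 * (4 a)^3 = -1728 * (4*10)^3 mod 13 = 1
j = 1 * 3^(-1) mod 13 = 9

j = 9 (mod 13)


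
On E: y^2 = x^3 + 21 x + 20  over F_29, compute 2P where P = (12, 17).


Doubling: s = (3 x1^2 + a) / (2 y1)
s = (3*12^2 + 21) / (2*17) mod 29 = 21
x3 = s^2 - 2 x1 mod 29 = 21^2 - 2*12 = 11
y3 = s (x1 - x3) - y1 mod 29 = 21 * (12 - 11) - 17 = 4

2P = (11, 4)


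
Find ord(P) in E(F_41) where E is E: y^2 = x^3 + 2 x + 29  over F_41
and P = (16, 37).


Compute successive multiples of P until we hit O:
  1P = (16, 37)
  2P = (25, 40)
  3P = (32, 26)
  4P = (1, 27)
  5P = (29, 9)
  6P = (38, 23)
  7P = (24, 24)
  8P = (3, 29)
  ... (continuing to 18P)
  18P = O

ord(P) = 18


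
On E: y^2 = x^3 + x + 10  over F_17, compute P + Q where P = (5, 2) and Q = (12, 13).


P != Q, so use the chord formula.
s = (y2 - y1) / (x2 - x1) = (11) / (7) mod 17 = 4
x3 = s^2 - x1 - x2 mod 17 = 4^2 - 5 - 12 = 16
y3 = s (x1 - x3) - y1 mod 17 = 4 * (5 - 16) - 2 = 5

P + Q = (16, 5)


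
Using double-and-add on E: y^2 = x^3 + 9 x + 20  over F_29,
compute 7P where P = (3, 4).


k = 7 = 111_2 (binary, LSB first: 111)
Double-and-add from P = (3, 4):
  bit 0 = 1: acc = O + (3, 4) = (3, 4)
  bit 1 = 1: acc = (3, 4) + (7, 7) = (25, 23)
  bit 2 = 1: acc = (25, 23) + (6, 0) = (3, 25)

7P = (3, 25)


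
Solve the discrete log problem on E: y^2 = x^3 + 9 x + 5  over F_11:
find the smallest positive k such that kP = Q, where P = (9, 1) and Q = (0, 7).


Enumerate multiples of P until we hit Q = (0, 7):
  1P = (9, 1)
  2P = (7, 9)
  3P = (0, 7)
Match found at i = 3.

k = 3


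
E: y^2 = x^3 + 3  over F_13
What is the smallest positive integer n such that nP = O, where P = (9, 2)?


Compute successive multiples of P until we hit O:
  1P = (9, 2)
  2P = (9, 11)
  3P = O

ord(P) = 3


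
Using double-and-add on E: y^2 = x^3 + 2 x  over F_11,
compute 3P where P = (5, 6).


k = 3 = 11_2 (binary, LSB first: 11)
Double-and-add from P = (5, 6):
  bit 0 = 1: acc = O + (5, 6) = (5, 6)
  bit 1 = 1: acc = (5, 6) + (1, 5) = (3, 0)

3P = (3, 0)


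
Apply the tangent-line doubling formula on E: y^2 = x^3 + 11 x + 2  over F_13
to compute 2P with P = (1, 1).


Doubling: s = (3 x1^2 + a) / (2 y1)
s = (3*1^2 + 11) / (2*1) mod 13 = 7
x3 = s^2 - 2 x1 mod 13 = 7^2 - 2*1 = 8
y3 = s (x1 - x3) - y1 mod 13 = 7 * (1 - 8) - 1 = 2

2P = (8, 2)


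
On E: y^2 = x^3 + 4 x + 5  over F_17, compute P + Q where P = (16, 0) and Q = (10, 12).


P != Q, so use the chord formula.
s = (y2 - y1) / (x2 - x1) = (12) / (11) mod 17 = 15
x3 = s^2 - x1 - x2 mod 17 = 15^2 - 16 - 10 = 12
y3 = s (x1 - x3) - y1 mod 17 = 15 * (16 - 12) - 0 = 9

P + Q = (12, 9)
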